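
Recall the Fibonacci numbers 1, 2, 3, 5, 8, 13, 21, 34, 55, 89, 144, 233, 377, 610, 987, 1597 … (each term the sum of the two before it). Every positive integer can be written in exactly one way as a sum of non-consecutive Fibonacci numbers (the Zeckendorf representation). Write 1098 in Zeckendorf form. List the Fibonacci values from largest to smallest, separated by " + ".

987 + 89 + 21 + 1

1098 − 987 = 111
111 − 89 = 22
22 − 21 = 1
1 − 1 = 0
So 1098 = 987 + 89 + 21 + 1, with no two terms consecutive in the sequence.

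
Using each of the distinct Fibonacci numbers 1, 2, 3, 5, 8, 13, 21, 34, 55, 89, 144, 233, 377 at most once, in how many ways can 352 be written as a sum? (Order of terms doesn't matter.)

Each representation comes from the Zeckendorf form by replacing some F_k with F_{k−1} + F_{k−2} where possible.
352 = 233+89+21+8+1 = 233+89+21+5+3+1 = 233+55+34+21+8+1 = 233+89+13+8+5+3+1 = … (5 more), for 9 in all.

9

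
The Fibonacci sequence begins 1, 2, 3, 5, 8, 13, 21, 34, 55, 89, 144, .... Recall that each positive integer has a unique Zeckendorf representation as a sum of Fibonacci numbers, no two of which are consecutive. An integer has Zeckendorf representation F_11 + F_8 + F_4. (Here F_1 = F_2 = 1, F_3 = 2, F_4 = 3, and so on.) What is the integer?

113

F_11 + F_8 + F_4 = 89 + 21 + 3 = 113.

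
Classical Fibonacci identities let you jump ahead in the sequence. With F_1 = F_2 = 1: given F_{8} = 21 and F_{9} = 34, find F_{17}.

By F_{2k+1} = F_k² + F_{k+1}²: F_{17} = 21² + 34² = 441 + 1156 = 1597.

1597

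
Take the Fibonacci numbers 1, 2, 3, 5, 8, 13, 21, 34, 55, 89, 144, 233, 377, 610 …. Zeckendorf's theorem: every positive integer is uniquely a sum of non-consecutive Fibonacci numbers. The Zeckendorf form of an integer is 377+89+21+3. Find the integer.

490

377+89+21+3 = 490.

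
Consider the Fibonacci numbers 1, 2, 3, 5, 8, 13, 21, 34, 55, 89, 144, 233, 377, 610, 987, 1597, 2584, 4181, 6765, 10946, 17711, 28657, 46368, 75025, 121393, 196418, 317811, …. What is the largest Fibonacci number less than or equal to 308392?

196418 ≤ 308392 < 317811, so the largest Fibonacci number not exceeding 308392 is 196418.

196418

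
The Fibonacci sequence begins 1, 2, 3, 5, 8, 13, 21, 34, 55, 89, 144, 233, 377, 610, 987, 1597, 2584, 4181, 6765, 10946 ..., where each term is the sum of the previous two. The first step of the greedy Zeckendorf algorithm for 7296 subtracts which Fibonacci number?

6765

6765 ≤ 7296 < 10946, so the largest Fibonacci number not exceeding 7296 is 6765.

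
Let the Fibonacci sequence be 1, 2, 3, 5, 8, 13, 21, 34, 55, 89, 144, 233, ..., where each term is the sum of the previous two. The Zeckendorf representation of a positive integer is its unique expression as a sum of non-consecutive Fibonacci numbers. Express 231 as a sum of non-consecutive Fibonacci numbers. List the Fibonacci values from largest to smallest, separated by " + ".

144 + 55 + 21 + 8 + 3

231: greatest Fibonacci not exceeding it is 144, leaving 87
87: greatest Fibonacci not exceeding it is 55, leaving 32
32: greatest Fibonacci not exceeding it is 21, leaving 11
11: greatest Fibonacci not exceeding it is 8, leaving 3
3: greatest Fibonacci not exceeding it is 3, leaving 0
So 231 = 144 + 55 + 21 + 8 + 3, with no two terms consecutive in the sequence.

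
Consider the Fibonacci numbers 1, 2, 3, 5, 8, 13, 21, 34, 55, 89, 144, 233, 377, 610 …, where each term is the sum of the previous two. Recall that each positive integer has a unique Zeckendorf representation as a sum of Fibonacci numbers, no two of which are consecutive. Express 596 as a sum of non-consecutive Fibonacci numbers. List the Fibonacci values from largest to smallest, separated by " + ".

Greedily peel off the largest Fibonacci term at each step:
377 ≤ 596 < 610, so take 377; remainder 219
144 ≤ 219 < 233, so take 144; remainder 75
55 ≤ 75 < 89, so take 55; remainder 20
13 ≤ 20 < 21, so take 13; remainder 7
5 ≤ 7 < 8, so take 5; remainder 2
2 ≤ 2 < 3, so take 2; remainder 0
So 596 = 377 + 144 + 55 + 13 + 5 + 2, with no two terms consecutive in the sequence.

377 + 144 + 55 + 13 + 5 + 2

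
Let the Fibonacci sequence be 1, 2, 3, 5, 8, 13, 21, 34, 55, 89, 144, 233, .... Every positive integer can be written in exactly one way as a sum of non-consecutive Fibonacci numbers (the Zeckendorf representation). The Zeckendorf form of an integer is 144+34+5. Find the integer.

183

144+34+5 = 183.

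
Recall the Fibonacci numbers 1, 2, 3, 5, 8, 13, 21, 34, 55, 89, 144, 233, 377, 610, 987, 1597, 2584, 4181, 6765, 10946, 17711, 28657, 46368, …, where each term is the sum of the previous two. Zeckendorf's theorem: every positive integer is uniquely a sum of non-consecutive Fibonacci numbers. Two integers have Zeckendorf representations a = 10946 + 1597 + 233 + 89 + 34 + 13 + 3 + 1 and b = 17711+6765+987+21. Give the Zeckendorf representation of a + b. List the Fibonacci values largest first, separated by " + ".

The two numbers are 12916 and 25484, so their sum is 38400.
38400 − 28657 = 9743
9743 − 6765 = 2978
2978 − 2584 = 394
394 − 377 = 17
17 − 13 = 4
4 − 3 = 1
1 − 1 = 0

28657 + 6765 + 2584 + 377 + 13 + 3 + 1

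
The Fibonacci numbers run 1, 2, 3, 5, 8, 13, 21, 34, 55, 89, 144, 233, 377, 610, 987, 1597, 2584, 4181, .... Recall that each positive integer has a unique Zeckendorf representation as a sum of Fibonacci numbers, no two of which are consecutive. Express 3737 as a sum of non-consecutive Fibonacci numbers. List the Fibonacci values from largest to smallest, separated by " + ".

2584 ≤ 3737 < 4181, so take 2584; remainder 1153
987 ≤ 1153 < 1597, so take 987; remainder 166
144 ≤ 166 < 233, so take 144; remainder 22
21 ≤ 22 < 34, so take 21; remainder 1
1 ≤ 1 < 2, so take 1; remainder 0
So 3737 = 2584 + 987 + 144 + 21 + 1, with no two terms consecutive in the sequence.

2584 + 987 + 144 + 21 + 1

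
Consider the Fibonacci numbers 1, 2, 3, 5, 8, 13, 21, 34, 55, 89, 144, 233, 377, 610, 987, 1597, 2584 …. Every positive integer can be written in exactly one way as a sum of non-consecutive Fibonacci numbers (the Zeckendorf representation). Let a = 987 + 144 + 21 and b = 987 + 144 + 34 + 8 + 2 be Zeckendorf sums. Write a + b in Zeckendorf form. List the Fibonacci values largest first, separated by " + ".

1597 + 610 + 89 + 21 + 8 + 2

The two numbers are 1152 and 1175, so their sum is 2327.
subtract 1597 from 2327: 730 remains
subtract 610 from 730: 120 remains
subtract 89 from 120: 31 remains
subtract 21 from 31: 10 remains
subtract 8 from 10: 2 remains
subtract 2 from 2: 0 remains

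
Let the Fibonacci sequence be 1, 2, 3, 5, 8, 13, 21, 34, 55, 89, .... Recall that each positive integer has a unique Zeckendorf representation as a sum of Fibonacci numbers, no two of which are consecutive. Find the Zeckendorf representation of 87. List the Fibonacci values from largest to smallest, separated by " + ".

subtract 55 from 87: 32 remains
subtract 21 from 32: 11 remains
subtract 8 from 11: 3 remains
subtract 3 from 3: 0 remains
So 87 = 55 + 21 + 8 + 3, with no two terms consecutive in the sequence.

55 + 21 + 8 + 3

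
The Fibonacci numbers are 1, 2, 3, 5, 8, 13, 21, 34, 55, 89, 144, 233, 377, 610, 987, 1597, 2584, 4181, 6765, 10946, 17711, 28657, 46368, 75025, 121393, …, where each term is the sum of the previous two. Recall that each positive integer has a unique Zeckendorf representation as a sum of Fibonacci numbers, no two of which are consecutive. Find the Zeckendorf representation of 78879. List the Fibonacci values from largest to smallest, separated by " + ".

75025 + 2584 + 987 + 233 + 34 + 13 + 3

Repeatedly subtract the largest Fibonacci number that fits:
78879: greatest Fibonacci not exceeding it is 75025, leaving 3854
3854: greatest Fibonacci not exceeding it is 2584, leaving 1270
1270: greatest Fibonacci not exceeding it is 987, leaving 283
283: greatest Fibonacci not exceeding it is 233, leaving 50
50: greatest Fibonacci not exceeding it is 34, leaving 16
16: greatest Fibonacci not exceeding it is 13, leaving 3
3: greatest Fibonacci not exceeding it is 3, leaving 0
So 78879 = 75025 + 2584 + 987 + 233 + 34 + 13 + 3, with no two terms consecutive in the sequence.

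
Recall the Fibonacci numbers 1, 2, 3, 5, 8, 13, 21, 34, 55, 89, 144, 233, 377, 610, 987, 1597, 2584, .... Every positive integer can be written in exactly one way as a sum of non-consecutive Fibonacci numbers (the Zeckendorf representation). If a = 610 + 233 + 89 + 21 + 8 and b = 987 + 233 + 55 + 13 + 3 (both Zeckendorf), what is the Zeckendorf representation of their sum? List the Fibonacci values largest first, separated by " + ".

The two numbers are 961 and 1291, so their sum is 2252.
take 1597 (≤ 2252); 2252 − 1597 = 655
take 610 (≤ 655); 655 − 610 = 45
take 34 (≤ 45); 45 − 34 = 11
take 8 (≤ 11); 11 − 8 = 3
take 3 (≤ 3); 3 − 3 = 0

1597 + 610 + 34 + 8 + 3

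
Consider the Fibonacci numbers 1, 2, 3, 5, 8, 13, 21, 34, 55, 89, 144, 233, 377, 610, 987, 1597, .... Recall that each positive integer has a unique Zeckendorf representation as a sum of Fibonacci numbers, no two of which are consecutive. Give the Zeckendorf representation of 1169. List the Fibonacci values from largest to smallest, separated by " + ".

Greedily peel off the largest Fibonacci term at each step:
1169: greatest Fibonacci not exceeding it is 987, leaving 182
182: greatest Fibonacci not exceeding it is 144, leaving 38
38: greatest Fibonacci not exceeding it is 34, leaving 4
4: greatest Fibonacci not exceeding it is 3, leaving 1
1: greatest Fibonacci not exceeding it is 1, leaving 0
So 1169 = 987 + 144 + 34 + 3 + 1, with no two terms consecutive in the sequence.

987 + 144 + 34 + 3 + 1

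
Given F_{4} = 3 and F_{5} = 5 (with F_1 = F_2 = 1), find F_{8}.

By the doubling identity F_{2k} = F_k(2F_{k+1} − F_k): F_{8} = 3·(2·5 − 3) = 3·7 = 21.

21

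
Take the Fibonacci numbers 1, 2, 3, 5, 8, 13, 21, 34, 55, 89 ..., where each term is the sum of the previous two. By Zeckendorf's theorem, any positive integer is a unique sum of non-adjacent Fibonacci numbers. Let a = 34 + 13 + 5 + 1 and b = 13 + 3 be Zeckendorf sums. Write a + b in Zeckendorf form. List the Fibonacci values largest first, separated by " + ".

The two numbers are 53 and 16, so their sum is 69.
subtract 55 from 69: 14 remains
subtract 13 from 14: 1 remains
subtract 1 from 1: 0 remains

55 + 13 + 1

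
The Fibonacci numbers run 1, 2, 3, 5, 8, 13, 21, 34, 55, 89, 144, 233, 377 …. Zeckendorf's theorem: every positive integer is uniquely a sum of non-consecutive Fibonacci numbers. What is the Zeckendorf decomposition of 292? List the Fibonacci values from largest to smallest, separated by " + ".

233 ≤ 292 < 377, so take 233; remainder 59
55 ≤ 59 < 89, so take 55; remainder 4
3 ≤ 4 < 5, so take 3; remainder 1
1 ≤ 1 < 2, so take 1; remainder 0
So 292 = 233 + 55 + 3 + 1, with no two terms consecutive in the sequence.

233 + 55 + 3 + 1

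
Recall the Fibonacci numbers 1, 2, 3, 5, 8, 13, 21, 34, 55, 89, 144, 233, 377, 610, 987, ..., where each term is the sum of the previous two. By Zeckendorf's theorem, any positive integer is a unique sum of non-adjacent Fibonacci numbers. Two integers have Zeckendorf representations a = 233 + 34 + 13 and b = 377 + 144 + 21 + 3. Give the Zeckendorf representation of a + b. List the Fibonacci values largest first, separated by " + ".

610 + 144 + 55 + 13 + 3

The two numbers are 280 and 545, so their sum is 825.
825 − 610 = 215
215 − 144 = 71
71 − 55 = 16
16 − 13 = 3
3 − 3 = 0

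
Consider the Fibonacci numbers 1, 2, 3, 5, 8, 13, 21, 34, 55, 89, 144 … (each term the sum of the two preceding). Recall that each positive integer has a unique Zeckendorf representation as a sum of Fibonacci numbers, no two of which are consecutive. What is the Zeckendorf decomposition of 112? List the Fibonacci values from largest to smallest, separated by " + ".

112 − 89 = 23
23 − 21 = 2
2 − 2 = 0
So 112 = 89 + 21 + 2, with no two terms consecutive in the sequence.

89 + 21 + 2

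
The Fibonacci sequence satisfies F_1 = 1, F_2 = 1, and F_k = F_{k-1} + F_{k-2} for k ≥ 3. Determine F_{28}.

Iterating the recurrence up to F_{24} = 46368 and F_{23} = 28657:
F_{25} = F_{24} + F_{23} = 46368 + 28657 = 75025
F_{26} = F_{25} + F_{24} = 75025 + 46368 = 121393
F_{27} = F_{26} + F_{25} = 121393 + 75025 = 196418
F_{28} = F_{27} + F_{26} = 196418 + 121393 = 317811

317811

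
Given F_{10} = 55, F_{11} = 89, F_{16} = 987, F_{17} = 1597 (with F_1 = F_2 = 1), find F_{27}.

196418

By the addition formula F_{m+n} = F_m F_{n+1} + F_{m−1} F_n with m=11, n=16: F_{27} = 89·1597 + 55·987 = 142133 + 54285 = 196418.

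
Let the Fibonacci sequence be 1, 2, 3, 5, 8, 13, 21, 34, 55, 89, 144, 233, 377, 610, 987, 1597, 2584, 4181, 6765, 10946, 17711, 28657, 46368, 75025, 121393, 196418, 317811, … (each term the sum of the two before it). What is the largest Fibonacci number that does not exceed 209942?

196418 ≤ 209942 < 317811, so the largest Fibonacci number not exceeding 209942 is 196418.

196418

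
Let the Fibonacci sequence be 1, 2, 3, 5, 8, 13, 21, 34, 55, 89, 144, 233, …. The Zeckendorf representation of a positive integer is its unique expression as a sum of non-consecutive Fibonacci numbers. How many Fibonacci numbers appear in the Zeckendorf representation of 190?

5

Greedily peel off the largest Fibonacci term at each step:
largest Fibonacci ≤ 190 is 144; 190 − 144 = 46
largest Fibonacci ≤ 46 is 34; 46 − 34 = 12
largest Fibonacci ≤ 12 is 8; 12 − 8 = 4
largest Fibonacci ≤ 4 is 3; 4 − 3 = 1
largest Fibonacci ≤ 1 is 1; 1 − 1 = 0
190 = 144 + 34 + 8 + 3 + 1, which has 5 terms.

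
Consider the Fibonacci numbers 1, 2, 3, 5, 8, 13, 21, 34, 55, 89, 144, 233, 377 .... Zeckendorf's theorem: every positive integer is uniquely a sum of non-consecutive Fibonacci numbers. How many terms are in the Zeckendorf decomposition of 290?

3

233 ≤ 290 < 377, so take 233; remainder 57
55 ≤ 57 < 89, so take 55; remainder 2
2 ≤ 2 < 3, so take 2; remainder 0
290 = 233 + 55 + 2, which has 3 terms.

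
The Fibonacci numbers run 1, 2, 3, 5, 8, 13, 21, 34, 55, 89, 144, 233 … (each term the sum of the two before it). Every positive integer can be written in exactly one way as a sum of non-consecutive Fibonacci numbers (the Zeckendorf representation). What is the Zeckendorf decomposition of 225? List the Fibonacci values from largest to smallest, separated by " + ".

Greedily peel off the largest Fibonacci term at each step:
take 144 (≤ 225); 225 − 144 = 81
take 55 (≤ 81); 81 − 55 = 26
take 21 (≤ 26); 26 − 21 = 5
take 5 (≤ 5); 5 − 5 = 0
So 225 = 144 + 55 + 21 + 5, with no two terms consecutive in the sequence.

144 + 55 + 21 + 5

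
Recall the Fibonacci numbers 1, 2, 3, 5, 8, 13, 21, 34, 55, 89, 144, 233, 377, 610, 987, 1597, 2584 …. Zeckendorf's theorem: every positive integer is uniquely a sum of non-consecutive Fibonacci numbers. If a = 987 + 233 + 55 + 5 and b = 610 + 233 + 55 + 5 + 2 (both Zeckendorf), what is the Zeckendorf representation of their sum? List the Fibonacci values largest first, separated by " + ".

1597 + 377 + 144 + 55 + 8 + 3 + 1

The two numbers are 1280 and 905, so their sum is 2185.
Greedily peel off the largest Fibonacci term at each step:
subtract 1597 from 2185: 588 remains
subtract 377 from 588: 211 remains
subtract 144 from 211: 67 remains
subtract 55 from 67: 12 remains
subtract 8 from 12: 4 remains
subtract 3 from 4: 1 remains
subtract 1 from 1: 0 remains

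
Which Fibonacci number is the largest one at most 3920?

2584 ≤ 3920 < 4181, so the largest Fibonacci number not exceeding 3920 is 2584.

2584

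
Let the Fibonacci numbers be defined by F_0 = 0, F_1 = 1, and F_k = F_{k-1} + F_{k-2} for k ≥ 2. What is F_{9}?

Iterating the recurrence up to F_{3} = 2 and F_{2} = 1:
F_{4} = F_{3} + F_{2} = 2 + 1 = 3
F_{5} = F_{4} + F_{3} = 3 + 2 = 5
F_{6} = F_{5} + F_{4} = 5 + 3 = 8
F_{7} = F_{6} + F_{5} = 8 + 5 = 13
F_{8} = F_{7} + F_{6} = 13 + 8 = 21
F_{9} = F_{8} + F_{7} = 21 + 13 = 34

34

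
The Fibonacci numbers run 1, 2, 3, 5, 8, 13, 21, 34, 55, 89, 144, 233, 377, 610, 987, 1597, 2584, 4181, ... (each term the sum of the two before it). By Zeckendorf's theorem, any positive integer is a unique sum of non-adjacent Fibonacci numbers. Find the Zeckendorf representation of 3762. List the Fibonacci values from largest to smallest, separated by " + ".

2584 + 987 + 144 + 34 + 13

2584 ≤ 3762 < 4181, so take 2584; remainder 1178
987 ≤ 1178 < 1597, so take 987; remainder 191
144 ≤ 191 < 233, so take 144; remainder 47
34 ≤ 47 < 55, so take 34; remainder 13
13 ≤ 13 < 21, so take 13; remainder 0
So 3762 = 2584 + 987 + 144 + 34 + 13, with no two terms consecutive in the sequence.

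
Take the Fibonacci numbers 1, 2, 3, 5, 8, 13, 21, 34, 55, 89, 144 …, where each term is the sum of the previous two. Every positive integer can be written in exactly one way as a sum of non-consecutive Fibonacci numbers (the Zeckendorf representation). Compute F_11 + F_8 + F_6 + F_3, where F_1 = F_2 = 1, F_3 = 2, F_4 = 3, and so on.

F_11 + F_8 + F_6 + F_3 = 89 + 21 + 8 + 2 = 120.

120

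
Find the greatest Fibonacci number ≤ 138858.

121393

121393 ≤ 138858 < 196418, so the largest Fibonacci number not exceeding 138858 is 121393.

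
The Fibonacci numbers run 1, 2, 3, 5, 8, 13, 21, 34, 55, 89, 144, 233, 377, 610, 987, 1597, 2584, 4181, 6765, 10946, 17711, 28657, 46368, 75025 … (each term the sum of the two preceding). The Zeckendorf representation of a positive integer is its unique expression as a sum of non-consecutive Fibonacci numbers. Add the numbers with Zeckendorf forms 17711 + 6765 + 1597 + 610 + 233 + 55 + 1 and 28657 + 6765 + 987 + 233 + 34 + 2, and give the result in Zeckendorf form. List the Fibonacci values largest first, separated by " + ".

The two numbers are 26972 and 36678, so their sum is 63650.
Repeatedly subtract the largest Fibonacci number that fits:
take 46368 (≤ 63650); 63650 − 46368 = 17282
take 10946 (≤ 17282); 17282 − 10946 = 6336
take 4181 (≤ 6336); 6336 − 4181 = 2155
take 1597 (≤ 2155); 2155 − 1597 = 558
take 377 (≤ 558); 558 − 377 = 181
take 144 (≤ 181); 181 − 144 = 37
take 34 (≤ 37); 37 − 34 = 3
take 3 (≤ 3); 3 − 3 = 0

46368 + 10946 + 4181 + 1597 + 377 + 144 + 34 + 3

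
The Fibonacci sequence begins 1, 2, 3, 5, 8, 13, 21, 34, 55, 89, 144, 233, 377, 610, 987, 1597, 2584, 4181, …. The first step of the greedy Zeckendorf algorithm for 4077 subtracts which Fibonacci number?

2584

2584 ≤ 4077 < 4181, so the largest Fibonacci number not exceeding 4077 is 2584.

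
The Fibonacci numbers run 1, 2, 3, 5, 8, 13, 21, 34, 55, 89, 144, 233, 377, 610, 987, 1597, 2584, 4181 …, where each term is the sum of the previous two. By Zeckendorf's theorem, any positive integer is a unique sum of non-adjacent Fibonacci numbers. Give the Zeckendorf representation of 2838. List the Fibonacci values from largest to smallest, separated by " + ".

largest Fibonacci ≤ 2838 is 2584; 2838 − 2584 = 254
largest Fibonacci ≤ 254 is 233; 254 − 233 = 21
largest Fibonacci ≤ 21 is 21; 21 − 21 = 0
So 2838 = 2584 + 233 + 21, with no two terms consecutive in the sequence.

2584 + 233 + 21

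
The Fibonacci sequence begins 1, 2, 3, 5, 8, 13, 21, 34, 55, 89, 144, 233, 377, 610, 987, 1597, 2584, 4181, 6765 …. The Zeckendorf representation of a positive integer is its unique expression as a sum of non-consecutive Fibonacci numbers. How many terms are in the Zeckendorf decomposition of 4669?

take 4181 (≤ 4669); 4669 − 4181 = 488
take 377 (≤ 488); 488 − 377 = 111
take 89 (≤ 111); 111 − 89 = 22
take 21 (≤ 22); 22 − 21 = 1
take 1 (≤ 1); 1 − 1 = 0
4669 = 4181 + 377 + 89 + 21 + 1, which has 5 terms.

5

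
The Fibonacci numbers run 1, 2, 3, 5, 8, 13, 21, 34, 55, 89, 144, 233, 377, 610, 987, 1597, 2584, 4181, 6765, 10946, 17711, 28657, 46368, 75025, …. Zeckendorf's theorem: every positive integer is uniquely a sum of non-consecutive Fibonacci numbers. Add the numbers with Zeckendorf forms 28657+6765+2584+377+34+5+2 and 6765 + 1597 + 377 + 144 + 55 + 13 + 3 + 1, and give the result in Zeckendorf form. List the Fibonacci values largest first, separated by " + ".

The two numbers are 38424 and 8955, so their sum is 47379.
take 46368 (≤ 47379); 47379 − 46368 = 1011
take 987 (≤ 1011); 1011 − 987 = 24
take 21 (≤ 24); 24 − 21 = 3
take 3 (≤ 3); 3 − 3 = 0

46368 + 987 + 21 + 3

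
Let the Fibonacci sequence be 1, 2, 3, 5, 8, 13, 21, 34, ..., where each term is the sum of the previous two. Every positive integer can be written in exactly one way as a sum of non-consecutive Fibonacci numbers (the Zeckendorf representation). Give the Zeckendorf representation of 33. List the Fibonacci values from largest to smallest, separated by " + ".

Repeatedly subtract the largest Fibonacci number that fits:
take 21 (≤ 33); 33 − 21 = 12
take 8 (≤ 12); 12 − 8 = 4
take 3 (≤ 4); 4 − 3 = 1
take 1 (≤ 1); 1 − 1 = 0
So 33 = 21 + 8 + 3 + 1, with no two terms consecutive in the sequence.

21 + 8 + 3 + 1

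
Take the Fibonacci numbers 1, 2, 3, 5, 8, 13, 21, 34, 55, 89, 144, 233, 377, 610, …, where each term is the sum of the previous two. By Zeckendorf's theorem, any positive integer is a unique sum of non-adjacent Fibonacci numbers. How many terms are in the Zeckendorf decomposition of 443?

Greedily peel off the largest Fibonacci term at each step:
443 − 377 = 66
66 − 55 = 11
11 − 8 = 3
3 − 3 = 0
443 = 377 + 55 + 8 + 3, which has 4 terms.

4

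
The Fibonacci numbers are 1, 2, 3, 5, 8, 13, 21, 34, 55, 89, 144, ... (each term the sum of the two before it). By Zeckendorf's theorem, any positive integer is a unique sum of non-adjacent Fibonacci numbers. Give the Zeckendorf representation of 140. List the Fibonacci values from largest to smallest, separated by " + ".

Greedily peel off the largest Fibonacci term at each step:
140 − 89 = 51
51 − 34 = 17
17 − 13 = 4
4 − 3 = 1
1 − 1 = 0
So 140 = 89 + 34 + 13 + 3 + 1, with no two terms consecutive in the sequence.

89 + 34 + 13 + 3 + 1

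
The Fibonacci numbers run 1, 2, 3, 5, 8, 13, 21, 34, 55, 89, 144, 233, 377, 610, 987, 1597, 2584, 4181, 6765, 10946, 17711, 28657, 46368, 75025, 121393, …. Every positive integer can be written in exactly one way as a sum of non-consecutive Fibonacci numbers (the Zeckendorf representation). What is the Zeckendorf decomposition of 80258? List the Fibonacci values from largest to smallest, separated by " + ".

subtract 75025 from 80258: 5233 remains
subtract 4181 from 5233: 1052 remains
subtract 987 from 1052: 65 remains
subtract 55 from 65: 10 remains
subtract 8 from 10: 2 remains
subtract 2 from 2: 0 remains
So 80258 = 75025 + 4181 + 987 + 55 + 8 + 2, with no two terms consecutive in the sequence.

75025 + 4181 + 987 + 55 + 8 + 2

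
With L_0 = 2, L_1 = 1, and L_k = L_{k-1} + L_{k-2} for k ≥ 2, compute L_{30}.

Iterating the recurrence up to L_{24} = 103682 and L_{23} = 64079:
L_{25} = L_{24} + L_{23} = 103682 + 64079 = 167761
L_{26} = L_{25} + L_{24} = 167761 + 103682 = 271443
L_{27} = L_{26} + L_{25} = 271443 + 167761 = 439204
L_{28} = L_{27} + L_{26} = 439204 + 271443 = 710647
L_{29} = L_{28} + L_{27} = 710647 + 439204 = 1149851
L_{30} = L_{29} + L_{28} = 1149851 + 710647 = 1860498

1860498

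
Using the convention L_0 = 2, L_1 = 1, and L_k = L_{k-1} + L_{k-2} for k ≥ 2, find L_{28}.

Iterating the recurrence up to L_{24} = 103682 and L_{23} = 64079:
L_{25} = L_{24} + L_{23} = 103682 + 64079 = 167761
L_{26} = L_{25} + L_{24} = 167761 + 103682 = 271443
L_{27} = L_{26} + L_{25} = 271443 + 167761 = 439204
L_{28} = L_{27} + L_{26} = 439204 + 271443 = 710647

710647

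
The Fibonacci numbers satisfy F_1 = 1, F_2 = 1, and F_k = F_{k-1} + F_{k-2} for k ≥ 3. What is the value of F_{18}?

2584

Iterating the recurrence up to F_{11} = 89 and F_{10} = 55:
F_{12} = F_{11} + F_{10} = 89 + 55 = 144
F_{13} = F_{12} + F_{11} = 144 + 89 = 233
F_{14} = F_{13} + F_{12} = 233 + 144 = 377
F_{15} = F_{14} + F_{13} = 377 + 233 = 610
F_{16} = F_{15} + F_{14} = 610 + 377 = 987
F_{17} = F_{16} + F_{15} = 987 + 610 = 1597
F_{18} = F_{17} + F_{16} = 1597 + 987 = 2584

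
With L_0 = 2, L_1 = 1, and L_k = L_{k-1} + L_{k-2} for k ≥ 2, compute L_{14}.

Iterating the recurrence up to L_{8} = 47 and L_{7} = 29:
L_{9} = L_{8} + L_{7} = 47 + 29 = 76
L_{10} = L_{9} + L_{8} = 76 + 47 = 123
L_{11} = L_{10} + L_{9} = 123 + 76 = 199
L_{12} = L_{11} + L_{10} = 199 + 123 = 322
L_{13} = L_{12} + L_{11} = 322 + 199 = 521
L_{14} = L_{13} + L_{12} = 521 + 322 = 843

843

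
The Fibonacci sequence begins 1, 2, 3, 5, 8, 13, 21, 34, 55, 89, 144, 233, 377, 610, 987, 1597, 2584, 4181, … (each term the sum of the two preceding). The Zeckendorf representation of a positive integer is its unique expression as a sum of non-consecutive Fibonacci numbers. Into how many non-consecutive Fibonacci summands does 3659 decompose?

7

2584 ≤ 3659 < 4181, so take 2584; remainder 1075
987 ≤ 1075 < 1597, so take 987; remainder 88
55 ≤ 88 < 89, so take 55; remainder 33
21 ≤ 33 < 34, so take 21; remainder 12
8 ≤ 12 < 13, so take 8; remainder 4
3 ≤ 4 < 5, so take 3; remainder 1
1 ≤ 1 < 2, so take 1; remainder 0
3659 = 2584 + 987 + 55 + 21 + 8 + 3 + 1, which has 7 terms.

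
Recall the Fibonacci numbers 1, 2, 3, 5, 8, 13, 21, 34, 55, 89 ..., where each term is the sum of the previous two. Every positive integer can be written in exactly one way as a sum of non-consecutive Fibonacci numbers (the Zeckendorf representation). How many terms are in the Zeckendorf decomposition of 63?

2

Greedy algorithm:
subtract 55 from 63: 8 remains
subtract 8 from 8: 0 remains
63 = 55 + 8, which has 2 terms.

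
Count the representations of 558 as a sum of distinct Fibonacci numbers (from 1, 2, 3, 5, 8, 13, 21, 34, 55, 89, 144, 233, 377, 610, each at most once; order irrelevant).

18

Each representation comes from the Zeckendorf form by replacing some F_k with F_{k−1} + F_{k−2} where possible.
558 = 377+144+34+3 = 377+144+34+2+1 = 377+144+21+13+3 = 377+89+55+34+3 = … (14 more), for 18 in all.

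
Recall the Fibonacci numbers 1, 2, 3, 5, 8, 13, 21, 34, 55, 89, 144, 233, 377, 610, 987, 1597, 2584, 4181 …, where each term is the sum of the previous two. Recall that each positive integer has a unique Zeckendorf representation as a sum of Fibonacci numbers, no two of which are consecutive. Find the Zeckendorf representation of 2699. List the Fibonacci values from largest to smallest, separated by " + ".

Greedily peel off the largest Fibonacci term at each step:
largest Fibonacci ≤ 2699 is 2584; 2699 − 2584 = 115
largest Fibonacci ≤ 115 is 89; 115 − 89 = 26
largest Fibonacci ≤ 26 is 21; 26 − 21 = 5
largest Fibonacci ≤ 5 is 5; 5 − 5 = 0
So 2699 = 2584 + 89 + 21 + 5, with no two terms consecutive in the sequence.

2584 + 89 + 21 + 5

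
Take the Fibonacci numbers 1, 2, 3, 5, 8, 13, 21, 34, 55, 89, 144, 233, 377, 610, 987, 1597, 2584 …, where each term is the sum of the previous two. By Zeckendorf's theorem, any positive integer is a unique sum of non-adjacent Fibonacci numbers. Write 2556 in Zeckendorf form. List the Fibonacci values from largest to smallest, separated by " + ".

1597 + 610 + 233 + 89 + 21 + 5 + 1

2556: greatest Fibonacci not exceeding it is 1597, leaving 959
959: greatest Fibonacci not exceeding it is 610, leaving 349
349: greatest Fibonacci not exceeding it is 233, leaving 116
116: greatest Fibonacci not exceeding it is 89, leaving 27
27: greatest Fibonacci not exceeding it is 21, leaving 6
6: greatest Fibonacci not exceeding it is 5, leaving 1
1: greatest Fibonacci not exceeding it is 1, leaving 0
So 2556 = 1597 + 610 + 233 + 89 + 21 + 5 + 1, with no two terms consecutive in the sequence.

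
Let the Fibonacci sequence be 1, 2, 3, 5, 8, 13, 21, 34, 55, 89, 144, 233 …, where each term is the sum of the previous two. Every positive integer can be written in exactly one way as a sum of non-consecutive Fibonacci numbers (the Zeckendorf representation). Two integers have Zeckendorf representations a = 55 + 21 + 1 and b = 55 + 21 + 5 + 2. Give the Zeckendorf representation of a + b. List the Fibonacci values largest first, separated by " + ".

The two numbers are 77 and 83, so their sum is 160.
Greedy algorithm:
144 ≤ 160 < 233, so take 144; remainder 16
13 ≤ 16 < 21, so take 13; remainder 3
3 ≤ 3 < 5, so take 3; remainder 0

144 + 13 + 3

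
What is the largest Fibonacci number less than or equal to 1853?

1597 ≤ 1853 < 2584, so the largest Fibonacci number not exceeding 1853 is 1597.

1597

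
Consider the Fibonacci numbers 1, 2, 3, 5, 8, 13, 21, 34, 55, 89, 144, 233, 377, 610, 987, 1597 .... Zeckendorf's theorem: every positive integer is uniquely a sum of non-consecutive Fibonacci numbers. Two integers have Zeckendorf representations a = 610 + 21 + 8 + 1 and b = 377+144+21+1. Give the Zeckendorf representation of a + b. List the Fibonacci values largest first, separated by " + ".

The two numbers are 640 and 543, so their sum is 1183.
Greedy algorithm:
1183: greatest Fibonacci not exceeding it is 987, leaving 196
196: greatest Fibonacci not exceeding it is 144, leaving 52
52: greatest Fibonacci not exceeding it is 34, leaving 18
18: greatest Fibonacci not exceeding it is 13, leaving 5
5: greatest Fibonacci not exceeding it is 5, leaving 0

987 + 144 + 34 + 13 + 5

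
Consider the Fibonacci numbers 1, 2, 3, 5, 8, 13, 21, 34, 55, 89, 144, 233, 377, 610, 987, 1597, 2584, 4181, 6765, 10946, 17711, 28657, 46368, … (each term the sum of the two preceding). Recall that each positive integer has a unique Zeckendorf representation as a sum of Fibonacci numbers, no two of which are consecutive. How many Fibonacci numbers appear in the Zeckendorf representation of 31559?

7

31559: greatest Fibonacci not exceeding it is 28657, leaving 2902
2902: greatest Fibonacci not exceeding it is 2584, leaving 318
318: greatest Fibonacci not exceeding it is 233, leaving 85
85: greatest Fibonacci not exceeding it is 55, leaving 30
30: greatest Fibonacci not exceeding it is 21, leaving 9
9: greatest Fibonacci not exceeding it is 8, leaving 1
1: greatest Fibonacci not exceeding it is 1, leaving 0
31559 = 28657 + 2584 + 233 + 55 + 21 + 8 + 1, which has 7 terms.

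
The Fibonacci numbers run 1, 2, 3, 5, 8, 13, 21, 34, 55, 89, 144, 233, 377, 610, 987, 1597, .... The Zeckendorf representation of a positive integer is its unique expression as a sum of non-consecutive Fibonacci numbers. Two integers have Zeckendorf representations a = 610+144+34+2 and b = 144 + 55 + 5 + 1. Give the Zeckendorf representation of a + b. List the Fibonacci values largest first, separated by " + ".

987 + 8

The two numbers are 790 and 205, so their sum is 995.
987 ≤ 995 < 1597, so take 987; remainder 8
8 ≤ 8 < 13, so take 8; remainder 0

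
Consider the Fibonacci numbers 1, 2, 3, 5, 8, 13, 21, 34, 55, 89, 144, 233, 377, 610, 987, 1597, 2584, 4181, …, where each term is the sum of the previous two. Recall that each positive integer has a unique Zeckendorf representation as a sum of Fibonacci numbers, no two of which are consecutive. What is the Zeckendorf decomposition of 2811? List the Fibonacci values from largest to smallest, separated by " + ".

2584 + 144 + 55 + 21 + 5 + 2

Repeatedly subtract the largest Fibonacci number that fits:
2584 ≤ 2811 < 4181, so take 2584; remainder 227
144 ≤ 227 < 233, so take 144; remainder 83
55 ≤ 83 < 89, so take 55; remainder 28
21 ≤ 28 < 34, so take 21; remainder 7
5 ≤ 7 < 8, so take 5; remainder 2
2 ≤ 2 < 3, so take 2; remainder 0
So 2811 = 2584 + 144 + 55 + 21 + 5 + 2, with no two terms consecutive in the sequence.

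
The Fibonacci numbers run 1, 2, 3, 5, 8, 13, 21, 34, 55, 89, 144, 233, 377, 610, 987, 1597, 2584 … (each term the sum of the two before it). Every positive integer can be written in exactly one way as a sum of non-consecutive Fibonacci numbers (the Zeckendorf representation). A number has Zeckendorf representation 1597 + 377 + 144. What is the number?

1597 + 377 + 144 = 2118.

2118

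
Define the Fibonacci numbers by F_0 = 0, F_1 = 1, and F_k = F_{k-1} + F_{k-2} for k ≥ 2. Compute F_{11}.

89

Iterating the recurrence up to F_{4} = 3 and F_{3} = 2:
F_{5} = F_{4} + F_{3} = 3 + 2 = 5
F_{6} = F_{5} + F_{4} = 5 + 3 = 8
F_{7} = F_{6} + F_{5} = 8 + 5 = 13
F_{8} = F_{7} + F_{6} = 13 + 8 = 21
F_{9} = F_{8} + F_{7} = 21 + 13 = 34
F_{10} = F_{9} + F_{8} = 34 + 21 = 55
F_{11} = F_{10} + F_{9} = 55 + 34 = 89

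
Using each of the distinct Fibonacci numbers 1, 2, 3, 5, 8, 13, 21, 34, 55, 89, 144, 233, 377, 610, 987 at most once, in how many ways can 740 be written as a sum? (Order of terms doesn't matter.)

Starting from the Zeckendorf form and repeatedly splitting a term F_k into F_{k−1} + F_{k−2} (when neither is already used) reaches every representation.
740 = 610+89+34+5+2 = 610+89+21+13+5+2 = 377+233+89+34+5+2 = … (4 more), for 7 in all.

7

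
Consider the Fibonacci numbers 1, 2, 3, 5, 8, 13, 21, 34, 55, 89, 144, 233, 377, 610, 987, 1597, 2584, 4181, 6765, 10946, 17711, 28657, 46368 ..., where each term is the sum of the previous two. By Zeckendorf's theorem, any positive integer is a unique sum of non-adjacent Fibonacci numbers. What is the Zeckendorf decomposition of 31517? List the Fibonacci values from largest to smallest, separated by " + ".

Repeatedly subtract the largest Fibonacci number that fits:
31517 − 28657 = 2860
2860 − 2584 = 276
276 − 233 = 43
43 − 34 = 9
9 − 8 = 1
1 − 1 = 0
So 31517 = 28657 + 2584 + 233 + 34 + 8 + 1, with no two terms consecutive in the sequence.

28657 + 2584 + 233 + 34 + 8 + 1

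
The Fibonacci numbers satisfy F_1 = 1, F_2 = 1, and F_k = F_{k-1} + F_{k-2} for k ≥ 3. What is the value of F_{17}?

1597

Iterating the recurrence up to F_{13} = 233 and F_{12} = 144:
F_{14} = F_{13} + F_{12} = 233 + 144 = 377
F_{15} = F_{14} + F_{13} = 377 + 233 = 610
F_{16} = F_{15} + F_{14} = 610 + 377 = 987
F_{17} = F_{16} + F_{15} = 987 + 610 = 1597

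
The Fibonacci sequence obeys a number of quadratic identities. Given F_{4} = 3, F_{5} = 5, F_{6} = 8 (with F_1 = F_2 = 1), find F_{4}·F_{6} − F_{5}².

-1

3·8 − 5² = 24 − 25 = -1. (Cassini's identity: F_{k−1}F_{k+1} − F_k² = (−1)^k.)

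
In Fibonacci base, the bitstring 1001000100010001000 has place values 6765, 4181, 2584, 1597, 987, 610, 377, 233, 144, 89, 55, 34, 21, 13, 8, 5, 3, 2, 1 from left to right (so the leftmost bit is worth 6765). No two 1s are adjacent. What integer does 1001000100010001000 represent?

8634

Summing the place values of the 1 bits: 6765 + 1597 + 233 + 34 + 5 = 8634.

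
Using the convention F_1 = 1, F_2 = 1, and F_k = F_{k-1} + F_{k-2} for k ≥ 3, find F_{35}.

Iterating the recurrence up to F_{29} = 514229 and F_{28} = 317811:
F_{30} = F_{29} + F_{28} = 514229 + 317811 = 832040
F_{31} = F_{30} + F_{29} = 832040 + 514229 = 1346269
F_{32} = F_{31} + F_{30} = 1346269 + 832040 = 2178309
F_{33} = F_{32} + F_{31} = 2178309 + 1346269 = 3524578
F_{34} = F_{33} + F_{32} = 3524578 + 2178309 = 5702887
F_{35} = F_{34} + F_{33} = 5702887 + 3524578 = 9227465

9227465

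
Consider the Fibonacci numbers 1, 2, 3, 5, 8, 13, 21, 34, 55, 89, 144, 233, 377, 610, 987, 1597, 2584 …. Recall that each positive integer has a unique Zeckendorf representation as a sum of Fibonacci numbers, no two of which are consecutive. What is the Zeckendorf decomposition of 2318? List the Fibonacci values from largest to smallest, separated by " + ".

take 1597 (≤ 2318); 2318 − 1597 = 721
take 610 (≤ 721); 721 − 610 = 111
take 89 (≤ 111); 111 − 89 = 22
take 21 (≤ 22); 22 − 21 = 1
take 1 (≤ 1); 1 − 1 = 0
So 2318 = 1597 + 610 + 89 + 21 + 1, with no two terms consecutive in the sequence.

1597 + 610 + 89 + 21 + 1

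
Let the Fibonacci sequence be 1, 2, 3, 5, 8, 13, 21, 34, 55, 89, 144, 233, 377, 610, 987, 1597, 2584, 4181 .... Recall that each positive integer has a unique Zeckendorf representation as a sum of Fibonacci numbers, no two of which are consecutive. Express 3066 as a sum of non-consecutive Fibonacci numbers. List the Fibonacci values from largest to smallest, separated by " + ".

subtract 2584 from 3066: 482 remains
subtract 377 from 482: 105 remains
subtract 89 from 105: 16 remains
subtract 13 from 16: 3 remains
subtract 3 from 3: 0 remains
So 3066 = 2584 + 377 + 89 + 13 + 3, with no two terms consecutive in the sequence.

2584 + 377 + 89 + 13 + 3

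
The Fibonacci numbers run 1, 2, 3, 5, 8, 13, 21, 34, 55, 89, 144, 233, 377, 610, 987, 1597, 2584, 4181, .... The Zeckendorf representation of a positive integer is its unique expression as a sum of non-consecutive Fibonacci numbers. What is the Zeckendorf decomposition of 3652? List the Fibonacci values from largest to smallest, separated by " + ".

2584 + 987 + 55 + 21 + 5

subtract 2584 from 3652: 1068 remains
subtract 987 from 1068: 81 remains
subtract 55 from 81: 26 remains
subtract 21 from 26: 5 remains
subtract 5 from 5: 0 remains
So 3652 = 2584 + 987 + 55 + 21 + 5, with no two terms consecutive in the sequence.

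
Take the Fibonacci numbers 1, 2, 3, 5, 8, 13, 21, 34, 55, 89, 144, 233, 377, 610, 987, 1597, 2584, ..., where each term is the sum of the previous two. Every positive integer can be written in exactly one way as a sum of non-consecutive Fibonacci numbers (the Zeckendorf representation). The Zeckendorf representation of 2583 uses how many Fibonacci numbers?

Greedy algorithm:
subtract 1597 from 2583: 986 remains
subtract 610 from 986: 376 remains
subtract 233 from 376: 143 remains
subtract 89 from 143: 54 remains
subtract 34 from 54: 20 remains
subtract 13 from 20: 7 remains
subtract 5 from 7: 2 remains
subtract 2 from 2: 0 remains
2583 = 1597 + 610 + 233 + 89 + 34 + 13 + 5 + 2, which has 8 terms.

8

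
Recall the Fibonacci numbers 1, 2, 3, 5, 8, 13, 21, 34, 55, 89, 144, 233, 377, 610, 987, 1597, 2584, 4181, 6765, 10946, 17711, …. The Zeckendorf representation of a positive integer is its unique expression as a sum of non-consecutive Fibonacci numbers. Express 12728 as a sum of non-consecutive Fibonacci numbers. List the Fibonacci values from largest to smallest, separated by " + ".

take 10946 (≤ 12728); 12728 − 10946 = 1782
take 1597 (≤ 1782); 1782 − 1597 = 185
take 144 (≤ 185); 185 − 144 = 41
take 34 (≤ 41); 41 − 34 = 7
take 5 (≤ 7); 7 − 5 = 2
take 2 (≤ 2); 2 − 2 = 0
So 12728 = 10946 + 1597 + 144 + 34 + 5 + 2, with no two terms consecutive in the sequence.

10946 + 1597 + 144 + 34 + 5 + 2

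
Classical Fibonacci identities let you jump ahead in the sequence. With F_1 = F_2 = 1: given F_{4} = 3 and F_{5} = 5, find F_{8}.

21

By the doubling identity F_{2k} = F_k(2F_{k+1} − F_k): F_{8} = 3·(2·5 − 3) = 3·7 = 21.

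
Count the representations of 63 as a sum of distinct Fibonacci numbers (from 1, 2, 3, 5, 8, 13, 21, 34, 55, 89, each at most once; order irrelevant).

8

63 = 55+8 = 55+5+3 = 34+21+8 = 55+5+2+1 = … (4 more), for 8 in all.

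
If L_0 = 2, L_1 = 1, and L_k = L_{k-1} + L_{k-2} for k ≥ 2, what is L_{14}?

843

Iterating the recurrence up to L_{6} = 18 and L_{5} = 11:
L_{7} = L_{6} + L_{5} = 18 + 11 = 29
L_{8} = L_{7} + L_{6} = 29 + 18 = 47
L_{9} = L_{8} + L_{7} = 47 + 29 = 76
L_{10} = L_{9} + L_{8} = 76 + 47 = 123
L_{11} = L_{10} + L_{9} = 123 + 76 = 199
L_{12} = L_{11} + L_{10} = 199 + 123 = 322
L_{13} = L_{12} + L_{11} = 322 + 199 = 521
L_{14} = L_{13} + L_{12} = 521 + 322 = 843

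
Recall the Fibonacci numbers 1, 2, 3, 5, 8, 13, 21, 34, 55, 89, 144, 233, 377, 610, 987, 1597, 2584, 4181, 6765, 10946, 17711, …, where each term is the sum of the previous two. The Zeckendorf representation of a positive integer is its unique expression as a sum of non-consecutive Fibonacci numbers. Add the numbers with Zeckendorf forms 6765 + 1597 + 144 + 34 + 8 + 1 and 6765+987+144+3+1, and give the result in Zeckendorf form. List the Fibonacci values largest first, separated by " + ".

The two numbers are 8549 and 7900, so their sum is 16449.
largest Fibonacci ≤ 16449 is 10946; 16449 − 10946 = 5503
largest Fibonacci ≤ 5503 is 4181; 5503 − 4181 = 1322
largest Fibonacci ≤ 1322 is 987; 1322 − 987 = 335
largest Fibonacci ≤ 335 is 233; 335 − 233 = 102
largest Fibonacci ≤ 102 is 89; 102 − 89 = 13
largest Fibonacci ≤ 13 is 13; 13 − 13 = 0

10946 + 4181 + 987 + 233 + 89 + 13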